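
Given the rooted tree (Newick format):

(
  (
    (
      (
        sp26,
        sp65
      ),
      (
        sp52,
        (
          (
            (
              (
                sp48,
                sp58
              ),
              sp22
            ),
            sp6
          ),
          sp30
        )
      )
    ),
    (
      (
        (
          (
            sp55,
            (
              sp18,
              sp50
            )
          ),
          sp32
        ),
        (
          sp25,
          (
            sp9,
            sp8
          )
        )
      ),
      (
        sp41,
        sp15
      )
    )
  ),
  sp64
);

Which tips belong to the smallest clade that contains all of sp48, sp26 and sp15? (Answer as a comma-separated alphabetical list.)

sp15, sp18, sp22, sp25, sp26, sp30, sp32, sp41, sp48, sp50, sp52, sp55, sp58, sp6, sp65, sp8, sp9

Tracing sp48: it sits inside (sp48,sp58).
Tracing sp26: it sits inside (sp26,sp65).
Tracing sp15: it sits inside (sp41,sp15).
The smallest clade enclosing all 3 is (((sp26,sp65),(sp52,((((sp48,sp58),sp22),sp6),sp30))),((((sp55,(sp18,sp50)),sp32),(sp25,(sp9,sp8))),(sp41,sp15))); the answer is its 17 terminal taxa in alphabetical order.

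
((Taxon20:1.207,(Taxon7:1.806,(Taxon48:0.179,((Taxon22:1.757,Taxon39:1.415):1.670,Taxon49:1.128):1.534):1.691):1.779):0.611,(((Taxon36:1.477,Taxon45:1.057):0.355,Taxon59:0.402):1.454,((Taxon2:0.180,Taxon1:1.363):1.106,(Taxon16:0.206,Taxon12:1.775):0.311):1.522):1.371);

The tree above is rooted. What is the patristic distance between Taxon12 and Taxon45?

The path runs Taxon12 → … → MRCA → … → Taxon45; the MRCA is the node subtending (((Taxon36,Taxon45),Taxon59),((Taxon2,Taxon1),(Taxon16,Taxon12))).
Branch lengths along that path: 1.775 + 0.311 + 1.522 + 1.454 + 0.355 + 1.057 = 6.474.

6.474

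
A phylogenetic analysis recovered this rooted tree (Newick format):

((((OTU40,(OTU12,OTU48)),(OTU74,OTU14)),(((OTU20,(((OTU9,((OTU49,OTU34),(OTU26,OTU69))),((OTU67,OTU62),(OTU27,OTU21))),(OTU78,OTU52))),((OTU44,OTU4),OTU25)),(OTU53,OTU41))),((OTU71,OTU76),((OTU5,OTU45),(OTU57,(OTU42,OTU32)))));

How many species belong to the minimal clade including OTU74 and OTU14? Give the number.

2

The MRCA of OTU74 and OTU14 is the node subtending (OTU74,OTU14).
That clade contains 2 terminal taxa: OTU14, OTU74.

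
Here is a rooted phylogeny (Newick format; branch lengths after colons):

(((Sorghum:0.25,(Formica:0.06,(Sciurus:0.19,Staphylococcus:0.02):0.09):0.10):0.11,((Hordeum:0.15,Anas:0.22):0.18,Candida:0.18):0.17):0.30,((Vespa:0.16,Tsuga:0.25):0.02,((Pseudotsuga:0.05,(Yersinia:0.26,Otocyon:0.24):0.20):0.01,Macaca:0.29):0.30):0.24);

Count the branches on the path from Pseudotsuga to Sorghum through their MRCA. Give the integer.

The MRCA of Pseudotsuga and Sorghum is the root of the tree.
From Pseudotsuga up to that node: 4 branches. From Sorghum up to the same node: 3 branches. Total: 4 + 3 = 7.

7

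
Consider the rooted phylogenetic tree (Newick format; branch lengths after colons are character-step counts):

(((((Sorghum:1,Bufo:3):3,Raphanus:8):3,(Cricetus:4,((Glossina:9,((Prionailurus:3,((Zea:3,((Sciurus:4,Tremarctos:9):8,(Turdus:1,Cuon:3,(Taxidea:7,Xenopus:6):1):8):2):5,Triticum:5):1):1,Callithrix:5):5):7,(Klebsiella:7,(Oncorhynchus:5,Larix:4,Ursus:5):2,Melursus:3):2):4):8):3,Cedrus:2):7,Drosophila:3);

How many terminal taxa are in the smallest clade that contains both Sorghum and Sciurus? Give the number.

The MRCA of Sorghum and Sciurus is the node subtending (((Sorghum,Bufo),Raphanus),(Cricetus,((Glossina,((Prionailurus,((Zea,((Sciurus,Tremarctos),(Turdus,Cuon,(Taxidea,Xenopus)))),Triticum)),Callithrix)),(Klebsiella,(Oncorhynchus,Larix,Ursus),Melursus)))).
That clade contains 20 terminal taxa: Bufo, Callithrix, Cricetus, Cuon, Glossina, Klebsiella, Larix, Melursus, Oncorhynchus, Prionailurus, Raphanus, Sciurus, Sorghum, Taxidea, Tremarctos, Triticum, Turdus, Ursus, Xenopus, Zea.

20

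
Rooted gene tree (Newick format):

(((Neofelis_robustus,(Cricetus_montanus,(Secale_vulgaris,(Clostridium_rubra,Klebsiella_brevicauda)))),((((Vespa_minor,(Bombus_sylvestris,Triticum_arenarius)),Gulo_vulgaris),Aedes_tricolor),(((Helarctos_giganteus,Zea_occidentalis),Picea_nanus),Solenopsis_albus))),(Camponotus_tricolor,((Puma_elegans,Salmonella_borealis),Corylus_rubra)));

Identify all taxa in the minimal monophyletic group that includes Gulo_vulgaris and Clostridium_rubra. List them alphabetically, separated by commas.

Aedes_tricolor, Bombus_sylvestris, Clostridium_rubra, Cricetus_montanus, Gulo_vulgaris, Helarctos_giganteus, Klebsiella_brevicauda, Neofelis_robustus, Picea_nanus, Secale_vulgaris, Solenopsis_albus, Triticum_arenarius, Vespa_minor, Zea_occidentalis

Tracing Gulo_vulgaris: it sits inside ((Vespa_minor,(Bombus_sylvestris,Triticum_arenarius)),Gulo_vulgaris).
Tracing Clostridium_rubra: it sits inside (Clostridium_rubra,Klebsiella_brevicauda).
The smallest clade enclosing both is ((Neofelis_robustus,(Cricetus_montanus,(Secale_vulgaris,(Clostridium_rubra,Klebsiella_brevicauda)))),((((Vespa_minor,(Bombus_sylvestris,Triticum_arenarius)),Gulo_vulgaris),Aedes_tricolor),(((Helarctos_giganteus,Zea_occidentalis),Picea_nanus),Solenopsis_albus))); the answer is its 14 terminal taxa in alphabetical order.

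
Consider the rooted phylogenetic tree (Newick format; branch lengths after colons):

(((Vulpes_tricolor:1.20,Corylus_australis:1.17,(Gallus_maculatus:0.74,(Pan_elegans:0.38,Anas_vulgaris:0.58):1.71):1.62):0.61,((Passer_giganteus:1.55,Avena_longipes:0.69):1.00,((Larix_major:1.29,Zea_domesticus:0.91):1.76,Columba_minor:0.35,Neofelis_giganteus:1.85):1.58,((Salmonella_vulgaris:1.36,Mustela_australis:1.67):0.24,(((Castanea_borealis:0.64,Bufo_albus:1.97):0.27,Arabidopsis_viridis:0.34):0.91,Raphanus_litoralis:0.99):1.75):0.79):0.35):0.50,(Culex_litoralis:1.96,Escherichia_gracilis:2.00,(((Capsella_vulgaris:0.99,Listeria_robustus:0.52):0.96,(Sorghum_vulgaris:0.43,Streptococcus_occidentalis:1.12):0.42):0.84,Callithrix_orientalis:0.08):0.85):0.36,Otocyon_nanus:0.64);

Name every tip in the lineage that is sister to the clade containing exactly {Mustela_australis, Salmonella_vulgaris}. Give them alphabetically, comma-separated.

Arabidopsis_viridis, Bufo_albus, Castanea_borealis, Raphanus_litoralis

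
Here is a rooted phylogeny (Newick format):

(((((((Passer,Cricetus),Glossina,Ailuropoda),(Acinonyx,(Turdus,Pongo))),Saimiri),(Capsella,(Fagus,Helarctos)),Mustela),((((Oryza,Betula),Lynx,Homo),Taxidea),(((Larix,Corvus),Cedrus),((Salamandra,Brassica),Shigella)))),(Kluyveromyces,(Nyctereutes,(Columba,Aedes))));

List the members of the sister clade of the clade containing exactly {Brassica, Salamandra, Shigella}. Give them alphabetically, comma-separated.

The clade containing exactly {Brassica, Salamandra, Shigella} attaches to the tree at the node subtending (((Larix,Corvus),Cedrus),((Salamandra,Brassica),Shigella)).
The other lineage descending from that same node — the sister group — is ((Larix,Corvus),Cedrus); its 3 tips in alphabetical order are the answer.

Cedrus, Corvus, Larix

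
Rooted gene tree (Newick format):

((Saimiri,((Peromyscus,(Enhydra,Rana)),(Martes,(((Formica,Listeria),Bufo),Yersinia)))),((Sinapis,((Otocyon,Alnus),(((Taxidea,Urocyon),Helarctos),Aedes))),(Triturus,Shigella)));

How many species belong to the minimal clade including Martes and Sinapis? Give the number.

18

The MRCA of Martes and Sinapis is the root, so the clade is the entire tree.
That clade contains 18 terminal taxa: Aedes, Alnus, Bufo, Enhydra, Formica, Helarctos, Listeria, Martes, Otocyon, Peromyscus, Rana, Saimiri, Shigella, Sinapis, Taxidea, Triturus, Urocyon, Yersinia.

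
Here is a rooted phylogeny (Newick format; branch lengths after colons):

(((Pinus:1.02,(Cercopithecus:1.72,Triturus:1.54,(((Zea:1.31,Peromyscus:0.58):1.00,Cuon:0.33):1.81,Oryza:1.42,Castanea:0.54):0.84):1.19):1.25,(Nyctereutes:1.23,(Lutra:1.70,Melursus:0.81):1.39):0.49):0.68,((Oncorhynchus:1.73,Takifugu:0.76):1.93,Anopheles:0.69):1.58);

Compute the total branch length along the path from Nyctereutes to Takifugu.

6.67

The path runs Nyctereutes → … → MRCA → … → Takifugu; the MRCA is the root of the tree.
Branch lengths along that path: 1.23 + 0.49 + 0.68 + 1.58 + 1.93 + 0.76 = 6.67.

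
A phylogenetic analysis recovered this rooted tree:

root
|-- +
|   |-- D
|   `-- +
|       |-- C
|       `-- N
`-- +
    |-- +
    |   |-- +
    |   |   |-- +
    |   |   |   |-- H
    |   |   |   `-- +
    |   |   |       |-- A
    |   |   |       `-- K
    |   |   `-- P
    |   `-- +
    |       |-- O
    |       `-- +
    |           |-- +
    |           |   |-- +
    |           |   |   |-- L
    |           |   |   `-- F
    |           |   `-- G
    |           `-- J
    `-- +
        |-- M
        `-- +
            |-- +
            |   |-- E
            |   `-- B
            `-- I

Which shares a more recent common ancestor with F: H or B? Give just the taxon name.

H

The MRCA of F and H subtends (((H,(A,K)),P),(O,(((L,F),G),J))) (9 taxa).
The MRCA of F and B subtends ((((H,(A,K)),P),(O,(((L,F),G),J))),(M,((E,B),I))) (13 taxa).
The first is nested inside the second, so F shares a more recent common ancestor with H.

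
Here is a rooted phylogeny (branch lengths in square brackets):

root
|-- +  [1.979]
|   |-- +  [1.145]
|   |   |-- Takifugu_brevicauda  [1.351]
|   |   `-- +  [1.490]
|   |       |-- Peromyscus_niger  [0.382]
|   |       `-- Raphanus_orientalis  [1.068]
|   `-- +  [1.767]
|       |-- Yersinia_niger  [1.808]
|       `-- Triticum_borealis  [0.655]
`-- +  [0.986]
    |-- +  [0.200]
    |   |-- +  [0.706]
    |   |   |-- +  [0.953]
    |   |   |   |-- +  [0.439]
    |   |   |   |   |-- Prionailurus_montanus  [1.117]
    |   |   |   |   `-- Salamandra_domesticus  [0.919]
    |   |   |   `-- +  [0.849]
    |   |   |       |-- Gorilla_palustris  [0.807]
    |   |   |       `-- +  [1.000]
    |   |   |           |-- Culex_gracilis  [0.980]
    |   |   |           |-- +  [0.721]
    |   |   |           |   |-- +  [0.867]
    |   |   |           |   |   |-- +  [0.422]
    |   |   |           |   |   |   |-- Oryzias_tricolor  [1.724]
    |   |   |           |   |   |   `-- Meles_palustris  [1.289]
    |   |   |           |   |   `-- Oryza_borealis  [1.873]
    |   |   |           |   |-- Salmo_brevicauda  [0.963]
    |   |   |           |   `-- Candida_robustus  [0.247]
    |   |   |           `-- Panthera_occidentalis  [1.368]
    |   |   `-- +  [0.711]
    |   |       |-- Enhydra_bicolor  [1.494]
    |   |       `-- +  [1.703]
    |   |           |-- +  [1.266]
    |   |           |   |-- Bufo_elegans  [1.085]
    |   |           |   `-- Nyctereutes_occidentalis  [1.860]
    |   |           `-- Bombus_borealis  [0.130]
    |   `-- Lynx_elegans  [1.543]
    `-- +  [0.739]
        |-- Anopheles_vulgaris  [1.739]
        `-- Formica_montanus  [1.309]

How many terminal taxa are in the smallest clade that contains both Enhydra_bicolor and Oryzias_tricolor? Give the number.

The MRCA of Enhydra_bicolor and Oryzias_tricolor is the node subtending (((Prionailurus_montanus,Salamandra_domesticus),(Gorilla_palustris,(Culex_gracilis,(((Oryzias_tricolor,Meles_palustris),Oryza_borealis),Salmo_brevicauda,Candida_robustus),Panthera_occidentalis))),(Enhydra_bicolor,((Bufo_elegans,Nyctereutes_occidentalis),Bombus_borealis))).
That clade contains 14 terminal taxa: Bombus_borealis, Bufo_elegans, Candida_robustus, Culex_gracilis, Enhydra_bicolor, Gorilla_palustris, Meles_palustris, Nyctereutes_occidentalis, Oryza_borealis, Oryzias_tricolor, Panthera_occidentalis, Prionailurus_montanus, Salamandra_domesticus, Salmo_brevicauda.

14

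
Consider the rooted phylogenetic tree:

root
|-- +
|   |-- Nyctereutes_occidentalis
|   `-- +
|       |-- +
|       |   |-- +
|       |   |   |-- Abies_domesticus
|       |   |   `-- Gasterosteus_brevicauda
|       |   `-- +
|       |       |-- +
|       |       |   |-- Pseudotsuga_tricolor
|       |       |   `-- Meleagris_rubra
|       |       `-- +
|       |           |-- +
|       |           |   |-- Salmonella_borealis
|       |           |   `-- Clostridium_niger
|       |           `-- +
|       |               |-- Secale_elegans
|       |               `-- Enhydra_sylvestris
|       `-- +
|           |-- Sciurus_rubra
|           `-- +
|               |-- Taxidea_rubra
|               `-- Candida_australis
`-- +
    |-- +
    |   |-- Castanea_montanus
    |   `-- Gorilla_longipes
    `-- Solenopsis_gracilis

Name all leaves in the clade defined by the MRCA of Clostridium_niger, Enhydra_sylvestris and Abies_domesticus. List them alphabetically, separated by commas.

Tracing Clostridium_niger: it sits inside (Salmonella_borealis,Clostridium_niger).
Tracing Enhydra_sylvestris: it sits inside (Secale_elegans,Enhydra_sylvestris).
Tracing Abies_domesticus: it sits inside (Abies_domesticus,Gasterosteus_brevicauda).
The smallest clade enclosing all 3 is ((Abies_domesticus,Gasterosteus_brevicauda),((Pseudotsuga_tricolor,Meleagris_rubra),((Salmonella_borealis,Clostridium_niger),(Secale_elegans,Enhydra_sylvestris)))); the answer is its 8 terminal taxa in alphabetical order.

Abies_domesticus, Clostridium_niger, Enhydra_sylvestris, Gasterosteus_brevicauda, Meleagris_rubra, Pseudotsuga_tricolor, Salmonella_borealis, Secale_elegans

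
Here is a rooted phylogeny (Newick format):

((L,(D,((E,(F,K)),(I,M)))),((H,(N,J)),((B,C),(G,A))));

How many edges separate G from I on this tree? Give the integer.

9

The MRCA of G and I is the root of the tree.
From G up to that node: 4 branches. From I up to the same node: 5 branches. Total: 4 + 5 = 9.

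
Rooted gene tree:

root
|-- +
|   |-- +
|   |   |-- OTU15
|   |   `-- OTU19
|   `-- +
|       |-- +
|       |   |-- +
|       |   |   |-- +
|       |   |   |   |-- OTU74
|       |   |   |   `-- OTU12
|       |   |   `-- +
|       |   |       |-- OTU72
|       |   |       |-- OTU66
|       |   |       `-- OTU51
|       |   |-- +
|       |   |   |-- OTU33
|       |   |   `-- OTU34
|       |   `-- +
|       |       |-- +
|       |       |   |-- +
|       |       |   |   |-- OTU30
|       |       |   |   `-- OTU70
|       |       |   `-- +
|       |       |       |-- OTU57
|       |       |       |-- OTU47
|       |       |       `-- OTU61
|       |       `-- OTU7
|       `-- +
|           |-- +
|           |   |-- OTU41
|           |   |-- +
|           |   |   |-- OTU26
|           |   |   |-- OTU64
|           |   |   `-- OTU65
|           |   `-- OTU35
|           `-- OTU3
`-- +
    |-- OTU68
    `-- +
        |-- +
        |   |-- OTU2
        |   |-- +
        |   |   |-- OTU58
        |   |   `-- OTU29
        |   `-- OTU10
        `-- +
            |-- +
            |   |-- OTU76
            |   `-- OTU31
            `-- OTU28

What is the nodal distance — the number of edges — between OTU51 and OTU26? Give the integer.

8

The MRCA of OTU51 and OTU26 is the node subtending ((((OTU74,OTU12),(OTU72,OTU66,OTU51)),(OTU33,OTU34),(((OTU30,OTU70),(OTU57,OTU47,OTU61)),OTU7)),((OTU41,(OTU26,OTU64,OTU65),OTU35),OTU3)).
From OTU51 up to that node: 4 branches. From OTU26 up to the same node: 4 branches. Total: 4 + 4 = 8.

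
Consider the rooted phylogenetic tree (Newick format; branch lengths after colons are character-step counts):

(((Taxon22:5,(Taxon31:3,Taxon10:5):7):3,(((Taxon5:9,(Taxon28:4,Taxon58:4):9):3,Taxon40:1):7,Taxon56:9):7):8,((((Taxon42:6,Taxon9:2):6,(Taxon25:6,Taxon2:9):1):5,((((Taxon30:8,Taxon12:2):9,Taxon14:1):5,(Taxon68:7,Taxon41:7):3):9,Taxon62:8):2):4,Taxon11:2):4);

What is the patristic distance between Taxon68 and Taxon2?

The path runs Taxon68 → … → MRCA → … → Taxon2; the MRCA is the node subtending (((Taxon42,Taxon9),(Taxon25,Taxon2)),((((Taxon30,Taxon12),Taxon14),(Taxon68,Taxon41)),Taxon62)).
Branch lengths along that path: 7 + 3 + 9 + 2 + 5 + 1 + 9 = 36.

36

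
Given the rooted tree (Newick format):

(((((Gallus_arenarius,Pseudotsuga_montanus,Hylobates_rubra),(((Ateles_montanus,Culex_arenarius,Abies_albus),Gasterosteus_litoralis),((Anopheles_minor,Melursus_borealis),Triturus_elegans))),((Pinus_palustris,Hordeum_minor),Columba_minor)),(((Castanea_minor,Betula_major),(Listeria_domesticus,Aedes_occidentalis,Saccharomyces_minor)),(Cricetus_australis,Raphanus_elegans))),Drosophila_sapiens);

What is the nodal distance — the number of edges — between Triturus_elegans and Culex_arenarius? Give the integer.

5

The MRCA of Triturus_elegans and Culex_arenarius is the node subtending (((Ateles_montanus,Culex_arenarius,Abies_albus),Gasterosteus_litoralis),((Anopheles_minor,Melursus_borealis),Triturus_elegans)).
From Triturus_elegans up to that node: 2 branches. From Culex_arenarius up to the same node: 3 branches. Total: 2 + 3 = 5.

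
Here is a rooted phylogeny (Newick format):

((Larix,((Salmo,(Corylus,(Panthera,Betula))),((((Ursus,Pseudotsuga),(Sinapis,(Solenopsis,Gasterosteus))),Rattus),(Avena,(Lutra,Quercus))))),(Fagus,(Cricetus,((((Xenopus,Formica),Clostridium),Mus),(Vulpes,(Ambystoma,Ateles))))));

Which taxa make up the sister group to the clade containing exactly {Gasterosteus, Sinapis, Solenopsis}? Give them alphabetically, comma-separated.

Pseudotsuga, Ursus

The clade containing exactly {Gasterosteus, Sinapis, Solenopsis} attaches to the tree at the node subtending ((Ursus,Pseudotsuga),(Sinapis,(Solenopsis,Gasterosteus))).
The other lineage descending from that same node — the sister group — is (Ursus,Pseudotsuga); its 2 tips in alphabetical order are the answer.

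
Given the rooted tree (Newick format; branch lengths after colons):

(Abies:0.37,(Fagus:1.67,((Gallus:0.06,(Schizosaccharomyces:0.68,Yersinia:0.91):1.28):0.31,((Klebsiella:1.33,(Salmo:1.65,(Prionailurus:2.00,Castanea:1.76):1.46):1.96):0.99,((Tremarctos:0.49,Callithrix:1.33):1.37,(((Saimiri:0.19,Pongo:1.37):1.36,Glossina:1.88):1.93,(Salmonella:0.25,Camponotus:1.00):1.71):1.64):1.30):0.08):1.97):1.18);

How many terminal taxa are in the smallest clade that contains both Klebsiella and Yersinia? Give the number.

The MRCA of Klebsiella and Yersinia is the node subtending ((Gallus,(Schizosaccharomyces,Yersinia)),((Klebsiella,(Salmo,(Prionailurus,Castanea))),((Tremarctos,Callithrix),(((Saimiri,Pongo),Glossina),(Salmonella,Camponotus))))).
That clade contains 14 terminal taxa: Callithrix, Camponotus, Castanea, Gallus, Glossina, Klebsiella, Pongo, Prionailurus, Saimiri, Salmo, Salmonella, Schizosaccharomyces, Tremarctos, Yersinia.

14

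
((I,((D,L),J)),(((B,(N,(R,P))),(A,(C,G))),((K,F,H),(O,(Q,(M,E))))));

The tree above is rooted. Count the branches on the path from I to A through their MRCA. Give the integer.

6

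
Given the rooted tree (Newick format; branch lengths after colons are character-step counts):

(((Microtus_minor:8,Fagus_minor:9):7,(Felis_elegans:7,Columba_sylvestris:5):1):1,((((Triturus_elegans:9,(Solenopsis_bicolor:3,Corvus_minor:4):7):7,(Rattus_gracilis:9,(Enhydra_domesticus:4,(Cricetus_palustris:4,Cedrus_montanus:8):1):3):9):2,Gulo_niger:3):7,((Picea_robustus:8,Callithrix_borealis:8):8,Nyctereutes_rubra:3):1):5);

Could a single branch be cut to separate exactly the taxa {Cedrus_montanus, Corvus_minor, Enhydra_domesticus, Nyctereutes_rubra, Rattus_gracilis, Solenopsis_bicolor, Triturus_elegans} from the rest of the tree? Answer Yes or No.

No

The MRCA of the listed taxa subtends ((((Triturus_elegans,(Solenopsis_bicolor,Corvus_minor)),(Rattus_gracilis,(Enhydra_domesticus,(Cricetus_palustris,Cedrus_montanus)))),Gulo_niger),((Picea_robustus,Callithrix_borealis),Nyctereutes_rubra)).
That clade also contains Callithrix_borealis, Cricetus_palustris, Gulo_niger, Picea_robustus, which are not in the proposed group, so the group is not monophyletic.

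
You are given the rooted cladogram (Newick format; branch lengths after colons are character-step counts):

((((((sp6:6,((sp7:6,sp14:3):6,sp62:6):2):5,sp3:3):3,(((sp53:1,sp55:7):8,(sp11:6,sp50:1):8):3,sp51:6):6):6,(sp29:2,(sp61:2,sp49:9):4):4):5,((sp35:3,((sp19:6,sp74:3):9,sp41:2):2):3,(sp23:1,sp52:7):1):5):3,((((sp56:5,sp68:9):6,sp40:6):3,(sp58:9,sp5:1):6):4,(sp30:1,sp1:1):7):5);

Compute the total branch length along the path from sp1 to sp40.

21

The path runs sp1 → … → MRCA → … → sp40; the MRCA is the node subtending ((((sp56,sp68),sp40),(sp58,sp5)),(sp30,sp1)).
Branch lengths along that path: 1 + 7 + 4 + 3 + 6 = 21.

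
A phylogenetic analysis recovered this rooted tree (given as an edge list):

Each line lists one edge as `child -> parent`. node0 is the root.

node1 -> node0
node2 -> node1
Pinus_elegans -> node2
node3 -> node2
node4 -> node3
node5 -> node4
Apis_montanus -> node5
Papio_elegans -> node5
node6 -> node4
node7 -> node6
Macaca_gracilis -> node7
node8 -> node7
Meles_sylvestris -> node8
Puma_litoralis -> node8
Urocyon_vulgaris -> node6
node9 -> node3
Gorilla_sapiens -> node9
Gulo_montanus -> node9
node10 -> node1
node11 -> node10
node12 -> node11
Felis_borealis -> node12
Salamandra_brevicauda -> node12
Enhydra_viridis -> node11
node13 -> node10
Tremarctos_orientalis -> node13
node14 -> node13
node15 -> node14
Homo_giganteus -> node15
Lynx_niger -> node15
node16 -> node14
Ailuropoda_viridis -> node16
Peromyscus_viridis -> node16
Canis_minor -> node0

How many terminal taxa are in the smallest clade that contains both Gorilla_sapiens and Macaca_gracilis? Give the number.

The MRCA of Gorilla_sapiens and Macaca_gracilis is the node subtending (((Apis_montanus,Papio_elegans),((Macaca_gracilis,(Meles_sylvestris,Puma_litoralis)),Urocyon_vulgaris)),(Gorilla_sapiens,Gulo_montanus)).
That clade contains 8 terminal taxa: Apis_montanus, Gorilla_sapiens, Gulo_montanus, Macaca_gracilis, Meles_sylvestris, Papio_elegans, Puma_litoralis, Urocyon_vulgaris.

8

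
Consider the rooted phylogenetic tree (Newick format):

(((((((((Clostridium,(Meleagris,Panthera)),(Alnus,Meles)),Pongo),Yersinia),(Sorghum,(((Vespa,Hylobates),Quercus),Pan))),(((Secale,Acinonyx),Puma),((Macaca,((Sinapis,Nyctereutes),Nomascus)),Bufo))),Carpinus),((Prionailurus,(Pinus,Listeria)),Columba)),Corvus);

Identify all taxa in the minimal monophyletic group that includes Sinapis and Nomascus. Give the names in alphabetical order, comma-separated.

Nomascus, Nyctereutes, Sinapis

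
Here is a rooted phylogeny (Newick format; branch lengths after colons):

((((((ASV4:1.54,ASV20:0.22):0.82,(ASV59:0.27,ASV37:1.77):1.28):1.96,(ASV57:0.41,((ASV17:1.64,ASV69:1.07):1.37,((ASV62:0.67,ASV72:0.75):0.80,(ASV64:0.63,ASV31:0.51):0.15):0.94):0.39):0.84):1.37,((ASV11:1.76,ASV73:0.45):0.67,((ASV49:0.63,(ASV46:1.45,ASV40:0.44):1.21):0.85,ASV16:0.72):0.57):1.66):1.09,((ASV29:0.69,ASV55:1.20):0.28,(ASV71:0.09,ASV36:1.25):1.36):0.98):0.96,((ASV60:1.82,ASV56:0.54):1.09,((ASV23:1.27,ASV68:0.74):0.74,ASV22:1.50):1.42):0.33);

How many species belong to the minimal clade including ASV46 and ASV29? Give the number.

The MRCA of ASV46 and ASV29 is the node subtending (((((ASV4,ASV20),(ASV59,ASV37)),(ASV57,((ASV17,ASV69),((ASV62,ASV72),(ASV64,ASV31))))),((ASV11,ASV73),((ASV49,(ASV46,ASV40)),ASV16))),((ASV29,ASV55),(ASV71,ASV36))).
That clade contains 21 terminal taxa: ASV11, ASV16, ASV17, ASV20, ASV29, ASV31, ASV36, ASV37, ASV4, ASV40, ASV46, ASV49, ASV55, ASV57, ASV59, ASV62, ASV64, ASV69, ASV71, ASV72, ASV73.

21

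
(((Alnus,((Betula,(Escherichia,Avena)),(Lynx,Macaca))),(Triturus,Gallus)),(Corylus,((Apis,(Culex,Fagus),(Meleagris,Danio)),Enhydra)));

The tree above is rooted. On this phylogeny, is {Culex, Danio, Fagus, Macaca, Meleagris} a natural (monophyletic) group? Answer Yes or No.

No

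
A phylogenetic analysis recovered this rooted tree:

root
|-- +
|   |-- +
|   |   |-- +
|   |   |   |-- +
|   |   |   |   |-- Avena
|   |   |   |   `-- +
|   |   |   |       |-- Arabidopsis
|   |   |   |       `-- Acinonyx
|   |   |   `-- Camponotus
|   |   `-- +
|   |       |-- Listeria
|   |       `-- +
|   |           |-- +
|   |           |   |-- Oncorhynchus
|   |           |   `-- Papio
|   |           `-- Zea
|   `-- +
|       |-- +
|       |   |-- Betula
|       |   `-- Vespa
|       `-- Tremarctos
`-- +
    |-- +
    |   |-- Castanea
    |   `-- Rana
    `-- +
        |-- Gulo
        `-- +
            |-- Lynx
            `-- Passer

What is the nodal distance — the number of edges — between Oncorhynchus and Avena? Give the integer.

7

The MRCA of Oncorhynchus and Avena is the node subtending (((Avena,(Arabidopsis,Acinonyx)),Camponotus),(Listeria,((Oncorhynchus,Papio),Zea))).
From Oncorhynchus up to that node: 4 branches. From Avena up to the same node: 3 branches. Total: 4 + 3 = 7.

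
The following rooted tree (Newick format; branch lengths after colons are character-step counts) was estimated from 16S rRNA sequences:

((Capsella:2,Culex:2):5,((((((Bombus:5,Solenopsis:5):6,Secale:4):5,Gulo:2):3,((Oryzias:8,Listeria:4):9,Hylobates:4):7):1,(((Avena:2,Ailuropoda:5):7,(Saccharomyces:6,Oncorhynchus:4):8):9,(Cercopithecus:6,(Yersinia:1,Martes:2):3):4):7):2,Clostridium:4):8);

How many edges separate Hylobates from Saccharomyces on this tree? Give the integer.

The MRCA of Hylobates and Saccharomyces is the node subtending (((((Bombus,Solenopsis),Secale),Gulo),((Oryzias,Listeria),Hylobates)),(((Avena,Ailuropoda),(Saccharomyces,Oncorhynchus)),(Cercopithecus,(Yersinia,Martes)))).
From Hylobates up to that node: 3 branches. From Saccharomyces up to the same node: 4 branches. Total: 3 + 4 = 7.

7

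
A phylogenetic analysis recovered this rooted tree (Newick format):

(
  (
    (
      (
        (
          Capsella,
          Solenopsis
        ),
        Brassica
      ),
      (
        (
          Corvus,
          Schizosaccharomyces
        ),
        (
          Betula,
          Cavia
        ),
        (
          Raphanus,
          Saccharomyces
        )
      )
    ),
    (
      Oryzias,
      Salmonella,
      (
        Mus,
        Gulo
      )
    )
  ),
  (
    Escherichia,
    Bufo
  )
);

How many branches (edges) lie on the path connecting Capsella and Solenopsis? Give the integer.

The MRCA of Capsella and Solenopsis is the node subtending (Capsella,Solenopsis).
From Capsella up to that node: 1 branch. From Solenopsis up to the same node: 1 branch. Total: 1 + 1 = 2.

2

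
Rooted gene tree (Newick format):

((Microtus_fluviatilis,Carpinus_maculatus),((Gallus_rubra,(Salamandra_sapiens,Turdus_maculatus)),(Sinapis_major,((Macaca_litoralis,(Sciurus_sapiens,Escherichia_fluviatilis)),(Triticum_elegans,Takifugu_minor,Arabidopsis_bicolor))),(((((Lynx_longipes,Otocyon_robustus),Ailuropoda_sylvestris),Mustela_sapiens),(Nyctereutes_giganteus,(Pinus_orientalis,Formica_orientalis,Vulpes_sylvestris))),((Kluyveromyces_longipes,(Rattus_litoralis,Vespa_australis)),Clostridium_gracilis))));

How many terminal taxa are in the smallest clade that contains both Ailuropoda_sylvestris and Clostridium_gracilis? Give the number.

The MRCA of Ailuropoda_sylvestris and Clostridium_gracilis is the node subtending (((((Lynx_longipes,Otocyon_robustus),Ailuropoda_sylvestris),Mustela_sapiens),(Nyctereutes_giganteus,(Pinus_orientalis,Formica_orientalis,Vulpes_sylvestris))),((Kluyveromyces_longipes,(Rattus_litoralis,Vespa_australis)),Clostridium_gracilis)).
That clade contains 12 terminal taxa: Ailuropoda_sylvestris, Clostridium_gracilis, Formica_orientalis, Kluyveromyces_longipes, Lynx_longipes, Mustela_sapiens, Nyctereutes_giganteus, Otocyon_robustus, Pinus_orientalis, Rattus_litoralis, Vespa_australis, Vulpes_sylvestris.

12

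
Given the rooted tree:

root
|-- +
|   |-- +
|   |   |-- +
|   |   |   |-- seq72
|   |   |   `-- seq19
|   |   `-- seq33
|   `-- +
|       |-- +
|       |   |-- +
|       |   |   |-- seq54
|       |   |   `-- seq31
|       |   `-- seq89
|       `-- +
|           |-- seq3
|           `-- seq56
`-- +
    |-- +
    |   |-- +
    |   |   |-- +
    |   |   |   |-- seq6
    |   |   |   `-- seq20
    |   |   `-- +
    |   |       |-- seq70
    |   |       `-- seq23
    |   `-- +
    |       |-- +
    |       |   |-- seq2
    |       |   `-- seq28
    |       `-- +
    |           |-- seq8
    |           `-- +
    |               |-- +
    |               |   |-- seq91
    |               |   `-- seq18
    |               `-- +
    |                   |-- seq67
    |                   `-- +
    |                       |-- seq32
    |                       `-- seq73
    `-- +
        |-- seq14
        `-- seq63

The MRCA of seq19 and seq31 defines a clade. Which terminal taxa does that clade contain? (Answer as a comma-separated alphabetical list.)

Tracing seq19: it sits inside (seq72,seq19).
Tracing seq31: it sits inside (seq54,seq31).
The smallest clade enclosing both is (((seq72,seq19),seq33),(((seq54,seq31),seq89),(seq3,seq56))); the answer is its 8 terminal taxa in alphabetical order.

seq19, seq3, seq31, seq33, seq54, seq56, seq72, seq89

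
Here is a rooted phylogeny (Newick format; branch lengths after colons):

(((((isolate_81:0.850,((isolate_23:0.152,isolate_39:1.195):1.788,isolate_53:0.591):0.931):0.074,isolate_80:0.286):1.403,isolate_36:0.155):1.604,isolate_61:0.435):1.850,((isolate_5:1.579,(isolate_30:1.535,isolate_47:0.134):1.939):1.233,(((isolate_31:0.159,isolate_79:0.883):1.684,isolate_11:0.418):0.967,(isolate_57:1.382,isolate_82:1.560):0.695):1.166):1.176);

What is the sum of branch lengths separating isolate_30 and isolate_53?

12.336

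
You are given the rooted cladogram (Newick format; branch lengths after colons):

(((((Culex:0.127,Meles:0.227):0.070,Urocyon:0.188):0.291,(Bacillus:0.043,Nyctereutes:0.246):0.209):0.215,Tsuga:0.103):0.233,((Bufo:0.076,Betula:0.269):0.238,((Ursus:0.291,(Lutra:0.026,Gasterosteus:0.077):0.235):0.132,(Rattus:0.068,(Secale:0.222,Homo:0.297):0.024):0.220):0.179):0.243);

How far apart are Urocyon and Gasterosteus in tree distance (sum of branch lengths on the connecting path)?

The path runs Urocyon → … → MRCA → … → Gasterosteus; the MRCA is the root of the tree.
Branch lengths along that path: 0.188 + 0.291 + 0.215 + 0.233 + 0.243 + 0.179 + 0.132 + 0.235 + 0.077 = 1.793.

1.793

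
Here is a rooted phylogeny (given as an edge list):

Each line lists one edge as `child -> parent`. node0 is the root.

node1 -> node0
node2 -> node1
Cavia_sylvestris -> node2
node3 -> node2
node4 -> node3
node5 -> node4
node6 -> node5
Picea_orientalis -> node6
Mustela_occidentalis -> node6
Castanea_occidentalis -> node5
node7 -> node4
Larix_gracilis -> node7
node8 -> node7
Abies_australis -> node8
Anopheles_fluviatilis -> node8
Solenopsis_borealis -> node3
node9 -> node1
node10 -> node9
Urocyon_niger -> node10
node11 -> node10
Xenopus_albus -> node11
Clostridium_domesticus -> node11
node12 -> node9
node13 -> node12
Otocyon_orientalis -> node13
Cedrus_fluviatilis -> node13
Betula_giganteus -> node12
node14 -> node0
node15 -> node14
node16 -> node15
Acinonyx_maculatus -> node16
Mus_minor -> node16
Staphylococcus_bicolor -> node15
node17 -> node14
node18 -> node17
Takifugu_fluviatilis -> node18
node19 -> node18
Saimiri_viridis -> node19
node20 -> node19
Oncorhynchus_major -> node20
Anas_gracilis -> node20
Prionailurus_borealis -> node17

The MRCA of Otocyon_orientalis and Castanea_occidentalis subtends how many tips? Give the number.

The MRCA of Otocyon_orientalis and Castanea_occidentalis is the node subtending ((Cavia_sylvestris,((((Picea_orientalis,Mustela_occidentalis),Castanea_occidentalis),(Larix_gracilis,(Abies_australis,Anopheles_fluviatilis))),Solenopsis_borealis)),((Urocyon_niger,(Xenopus_albus,Clostridium_domesticus)),((Otocyon_orientalis,Cedrus_fluviatilis),Betula_giganteus))).
That clade contains 14 terminal taxa: Abies_australis, Anopheles_fluviatilis, Betula_giganteus, Castanea_occidentalis, Cavia_sylvestris, Cedrus_fluviatilis, Clostridium_domesticus, Larix_gracilis, Mustela_occidentalis, Otocyon_orientalis, Picea_orientalis, Solenopsis_borealis, Urocyon_niger, Xenopus_albus.

14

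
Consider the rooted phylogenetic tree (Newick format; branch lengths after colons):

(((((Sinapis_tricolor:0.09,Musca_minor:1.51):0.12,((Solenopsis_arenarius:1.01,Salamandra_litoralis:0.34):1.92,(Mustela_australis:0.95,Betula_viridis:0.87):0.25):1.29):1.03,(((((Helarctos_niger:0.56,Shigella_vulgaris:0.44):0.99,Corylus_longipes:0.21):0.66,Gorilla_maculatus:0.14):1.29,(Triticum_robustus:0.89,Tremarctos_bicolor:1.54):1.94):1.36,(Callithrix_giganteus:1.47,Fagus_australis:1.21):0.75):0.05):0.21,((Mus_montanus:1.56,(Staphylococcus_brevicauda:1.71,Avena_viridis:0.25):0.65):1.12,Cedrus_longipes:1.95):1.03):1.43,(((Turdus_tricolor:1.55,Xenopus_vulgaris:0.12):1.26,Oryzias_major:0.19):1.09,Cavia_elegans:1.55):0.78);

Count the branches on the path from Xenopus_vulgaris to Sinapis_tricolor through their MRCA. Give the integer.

9

The MRCA of Xenopus_vulgaris and Sinapis_tricolor is the root of the tree.
From Xenopus_vulgaris up to that node: 4 branches. From Sinapis_tricolor up to the same node: 5 branches. Total: 4 + 5 = 9.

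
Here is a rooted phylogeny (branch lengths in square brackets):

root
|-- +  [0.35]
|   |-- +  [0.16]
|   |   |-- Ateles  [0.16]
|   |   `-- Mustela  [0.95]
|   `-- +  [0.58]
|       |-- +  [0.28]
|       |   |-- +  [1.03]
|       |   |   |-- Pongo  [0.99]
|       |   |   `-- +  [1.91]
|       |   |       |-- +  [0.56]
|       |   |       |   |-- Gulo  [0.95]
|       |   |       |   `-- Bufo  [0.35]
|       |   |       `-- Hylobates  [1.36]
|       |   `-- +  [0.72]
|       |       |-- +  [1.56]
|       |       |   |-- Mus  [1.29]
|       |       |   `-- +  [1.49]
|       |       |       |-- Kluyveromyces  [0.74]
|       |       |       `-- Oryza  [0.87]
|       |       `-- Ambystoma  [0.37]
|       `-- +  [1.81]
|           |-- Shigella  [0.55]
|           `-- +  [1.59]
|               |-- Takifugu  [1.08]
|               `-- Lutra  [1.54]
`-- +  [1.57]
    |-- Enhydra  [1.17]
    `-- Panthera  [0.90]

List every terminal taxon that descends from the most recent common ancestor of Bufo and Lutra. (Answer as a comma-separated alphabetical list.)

Tracing Bufo: it sits inside (Gulo,Bufo).
Tracing Lutra: it sits inside (Takifugu,Lutra).
The smallest clade enclosing both is (((Pongo,((Gulo,Bufo),Hylobates)),((Mus,(Kluyveromyces,Oryza)),Ambystoma)),(Shigella,(Takifugu,Lutra))); the answer is its 11 terminal taxa in alphabetical order.

Ambystoma, Bufo, Gulo, Hylobates, Kluyveromyces, Lutra, Mus, Oryza, Pongo, Shigella, Takifugu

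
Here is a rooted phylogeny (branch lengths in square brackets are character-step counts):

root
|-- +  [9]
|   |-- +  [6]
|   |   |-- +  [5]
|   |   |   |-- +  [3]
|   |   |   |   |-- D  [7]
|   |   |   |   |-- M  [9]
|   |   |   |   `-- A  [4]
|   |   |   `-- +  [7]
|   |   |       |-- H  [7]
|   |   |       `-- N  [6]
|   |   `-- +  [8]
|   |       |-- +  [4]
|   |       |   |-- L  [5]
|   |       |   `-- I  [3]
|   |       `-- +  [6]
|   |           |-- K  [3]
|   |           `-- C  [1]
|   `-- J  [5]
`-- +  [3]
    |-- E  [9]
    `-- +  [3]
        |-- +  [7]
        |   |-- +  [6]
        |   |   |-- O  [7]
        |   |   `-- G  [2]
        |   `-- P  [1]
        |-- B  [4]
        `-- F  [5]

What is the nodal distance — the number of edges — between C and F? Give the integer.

The MRCA of C and F is the root of the tree.
From C up to that node: 5 branches. From F up to the same node: 3 branches. Total: 5 + 3 = 8.

8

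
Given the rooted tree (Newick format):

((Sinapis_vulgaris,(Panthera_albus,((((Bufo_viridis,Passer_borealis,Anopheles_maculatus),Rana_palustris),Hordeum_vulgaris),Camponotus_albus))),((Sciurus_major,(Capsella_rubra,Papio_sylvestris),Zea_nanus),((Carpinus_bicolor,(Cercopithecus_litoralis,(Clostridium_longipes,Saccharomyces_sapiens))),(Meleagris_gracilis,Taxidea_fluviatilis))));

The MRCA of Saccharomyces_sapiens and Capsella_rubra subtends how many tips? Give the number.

10

The MRCA of Saccharomyces_sapiens and Capsella_rubra is the node subtending ((Sciurus_major,(Capsella_rubra,Papio_sylvestris),Zea_nanus),((Carpinus_bicolor,(Cercopithecus_litoralis,(Clostridium_longipes,Saccharomyces_sapiens))),(Meleagris_gracilis,Taxidea_fluviatilis))).
That clade contains 10 terminal taxa: Capsella_rubra, Carpinus_bicolor, Cercopithecus_litoralis, Clostridium_longipes, Meleagris_gracilis, Papio_sylvestris, Saccharomyces_sapiens, Sciurus_major, Taxidea_fluviatilis, Zea_nanus.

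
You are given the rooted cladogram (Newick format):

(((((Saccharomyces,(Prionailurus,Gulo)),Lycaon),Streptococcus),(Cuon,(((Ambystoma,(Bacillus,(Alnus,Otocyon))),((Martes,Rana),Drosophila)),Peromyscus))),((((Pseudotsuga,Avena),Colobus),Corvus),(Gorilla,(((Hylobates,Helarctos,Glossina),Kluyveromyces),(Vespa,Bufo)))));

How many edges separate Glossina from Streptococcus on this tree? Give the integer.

9

The MRCA of Glossina and Streptococcus is the root of the tree.
From Glossina up to that node: 6 branches. From Streptococcus up to the same node: 3 branches. Total: 6 + 3 = 9.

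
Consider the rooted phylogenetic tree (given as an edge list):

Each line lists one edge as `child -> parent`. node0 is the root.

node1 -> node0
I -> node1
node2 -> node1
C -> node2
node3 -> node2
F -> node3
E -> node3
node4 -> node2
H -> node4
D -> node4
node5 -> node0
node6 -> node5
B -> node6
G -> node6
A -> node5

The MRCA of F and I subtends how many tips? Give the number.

The MRCA of F and I is the node subtending (I,(C,(F,E),(H,D))).
That clade contains 6 terminal taxa: C, D, E, F, H, I.

6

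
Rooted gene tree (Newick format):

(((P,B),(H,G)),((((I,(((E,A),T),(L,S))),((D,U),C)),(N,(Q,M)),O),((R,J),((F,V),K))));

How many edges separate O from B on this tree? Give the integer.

6

The MRCA of O and B is the root of the tree.
From O up to that node: 3 branches. From B up to the same node: 3 branches. Total: 3 + 3 = 6.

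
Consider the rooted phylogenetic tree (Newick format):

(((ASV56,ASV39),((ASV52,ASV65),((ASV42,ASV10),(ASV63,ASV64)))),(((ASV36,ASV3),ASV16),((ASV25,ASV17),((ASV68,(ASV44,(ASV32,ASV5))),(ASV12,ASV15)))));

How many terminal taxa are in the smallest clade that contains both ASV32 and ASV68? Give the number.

4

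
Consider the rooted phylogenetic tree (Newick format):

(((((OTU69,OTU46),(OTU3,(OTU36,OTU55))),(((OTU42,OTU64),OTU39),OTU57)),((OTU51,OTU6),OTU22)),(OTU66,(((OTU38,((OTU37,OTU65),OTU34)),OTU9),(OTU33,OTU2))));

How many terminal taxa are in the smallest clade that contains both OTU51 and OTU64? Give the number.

12

The MRCA of OTU51 and OTU64 is the node subtending ((((OTU69,OTU46),(OTU3,(OTU36,OTU55))),(((OTU42,OTU64),OTU39),OTU57)),((OTU51,OTU6),OTU22)).
That clade contains 12 terminal taxa: OTU22, OTU3, OTU36, OTU39, OTU42, OTU46, OTU51, OTU55, OTU57, OTU6, OTU64, OTU69.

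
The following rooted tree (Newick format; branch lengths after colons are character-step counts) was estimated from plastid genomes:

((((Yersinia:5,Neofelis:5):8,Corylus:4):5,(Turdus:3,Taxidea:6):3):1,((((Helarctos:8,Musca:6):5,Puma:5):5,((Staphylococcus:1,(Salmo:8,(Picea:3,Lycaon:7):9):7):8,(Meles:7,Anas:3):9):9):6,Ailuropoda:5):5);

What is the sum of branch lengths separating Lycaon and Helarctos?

The path runs Lycaon → … → MRCA → … → Helarctos; the MRCA is the node subtending (((Helarctos,Musca),Puma),((Staphylococcus,(Salmo,(Picea,Lycaon))),(Meles,Anas))).
Branch lengths along that path: 7 + 9 + 7 + 8 + 9 + 5 + 5 + 8 = 58.

58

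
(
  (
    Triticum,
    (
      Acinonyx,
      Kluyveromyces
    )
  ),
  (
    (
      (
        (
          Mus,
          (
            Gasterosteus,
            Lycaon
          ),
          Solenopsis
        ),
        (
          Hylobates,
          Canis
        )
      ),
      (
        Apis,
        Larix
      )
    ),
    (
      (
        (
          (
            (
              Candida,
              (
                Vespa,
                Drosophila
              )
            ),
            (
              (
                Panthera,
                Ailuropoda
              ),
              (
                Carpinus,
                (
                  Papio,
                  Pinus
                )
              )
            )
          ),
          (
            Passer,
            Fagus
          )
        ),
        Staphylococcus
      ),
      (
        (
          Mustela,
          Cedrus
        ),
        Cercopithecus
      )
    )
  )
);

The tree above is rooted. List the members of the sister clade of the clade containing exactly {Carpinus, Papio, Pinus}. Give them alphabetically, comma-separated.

Ailuropoda, Panthera

The clade containing exactly {Carpinus, Papio, Pinus} attaches to the tree at the node subtending ((Panthera,Ailuropoda),(Carpinus,(Papio,Pinus))).
The other lineage descending from that same node — the sister group — is (Panthera,Ailuropoda); its 2 tips in alphabetical order are the answer.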